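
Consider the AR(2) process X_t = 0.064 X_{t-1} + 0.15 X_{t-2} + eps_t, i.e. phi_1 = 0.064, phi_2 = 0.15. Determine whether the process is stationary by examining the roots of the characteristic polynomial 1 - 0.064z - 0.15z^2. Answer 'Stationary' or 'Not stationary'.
\text{Stationary}

The AR(p) characteristic polynomial is P(z) = 1 - 0.064z - 0.15z^2.
Stationarity requires all roots to lie outside the unit circle, i.e. |z| > 1 for every root.
Set 1 + (-0.064) z + (-0.15) z^2 = 0, i.e. a z^2 + b z + c = 0 with a = -0.15, b = -0.064, c = 1.
Discriminant D = b^2 - 4ac = (-0.064)^2 - 4*(-0.15)*1 = 0.004096 - (-0.6) = 0.604096.
D >= 0, so the roots are real: z = (-b +/- sqrt(D)) / (2a) = (0.064 +/- 0.777236) / (-0.3).
  z_1 = (0.064 + 0.777236) / (-0.3) = -2.8041,   |z_1| = 2.8041.
  z_2 = (0.064 - 0.777236) / (-0.3) = 2.3775,   |z_2| = 2.3775.
Moduli of all roots: 2.8041, 2.3775.
All moduli strictly greater than 1? Yes.
Verdict: Stationary.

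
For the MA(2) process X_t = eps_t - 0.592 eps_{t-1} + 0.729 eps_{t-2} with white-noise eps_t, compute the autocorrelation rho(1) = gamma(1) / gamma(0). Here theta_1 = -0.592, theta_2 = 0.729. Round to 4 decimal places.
\rho(1) = -0.5439

For an MA(q) process with theta_0 = 1, the autocovariance is
  gamma(k) = sigma^2 * sum_{i=0..q-k} theta_i * theta_{i+k},
and rho(k) = gamma(k) / gamma(0). Sigma^2 cancels.
  numerator   = (1)*(-0.592) + (-0.592)*(0.729) = -1.023568.
  denominator = (1)^2 + (-0.592)^2 + (0.729)^2 = 1.881905.
  rho(1) = -1.023568 / 1.881905 = -0.5439.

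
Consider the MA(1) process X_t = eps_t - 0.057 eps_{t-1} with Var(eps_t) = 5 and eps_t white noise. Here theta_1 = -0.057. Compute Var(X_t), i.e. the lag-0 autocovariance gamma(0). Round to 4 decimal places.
\gamma(0) = 5.0162

For an MA(q) process X_t = eps_t + sum_i theta_i eps_{t-i} with
Var(eps_t) = sigma^2, the variance is
  gamma(0) = sigma^2 * (1 + sum_i theta_i^2).
  sum_i theta_i^2 = (-0.057)^2 = 0.003249.
  gamma(0) = 5 * (1 + 0.003249) = 5 * 1.003249 = 5.016245, which rounds to 5.0162.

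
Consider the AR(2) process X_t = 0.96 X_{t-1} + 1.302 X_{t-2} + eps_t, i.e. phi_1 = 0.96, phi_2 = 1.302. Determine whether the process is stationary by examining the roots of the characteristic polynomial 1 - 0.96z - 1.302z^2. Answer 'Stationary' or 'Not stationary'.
\text{Not stationary}

The AR(p) characteristic polynomial is P(z) = 1 - 0.96z - 1.302z^2.
Stationarity requires all roots to lie outside the unit circle, i.e. |z| > 1 for every root.
Set 1 + (-0.96) z + (-1.302) z^2 = 0, i.e. a z^2 + b z + c = 0 with a = -1.302, b = -0.96, c = 1.
Discriminant D = b^2 - 4ac = (-0.96)^2 - 4*(-1.302)*1 = 0.9216 - (-5.208) = 6.1296.
D >= 0, so the roots are real: z = (-b +/- sqrt(D)) / (2a) = (0.96 +/- 2.475803) / (-2.604).
  z_1 = (0.96 + 2.475803) / (-2.604) = -1.3194,   |z_1| = 1.3194.
  z_2 = (0.96 - 2.475803) / (-2.604) = 0.5821,   |z_2| = 0.5821.
Moduli of all roots: 1.3194, 0.5821.
All moduli strictly greater than 1? No.
Verdict: Not stationary.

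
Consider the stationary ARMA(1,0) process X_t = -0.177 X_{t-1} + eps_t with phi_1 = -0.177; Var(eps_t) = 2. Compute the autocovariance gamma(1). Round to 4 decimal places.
\gamma(1) = -0.3654

Multiply the model equation by X_{t-k} and take expectations. With theta_0 = psi_0 = 1 and psi_j the MA(infinity) weights, this gives
  gamma(k) - sum_i phi_i gamma(k-i) = c_k,
  c_k = sigma^2 * sum_{j=k..q} theta_j psi_{j-k}   (c_k = 0 for k > q),
using gamma(-m) = gamma(m).
Pure AR (q = 0): c_0 = sigma^2 = 2, c_k = 0 for k >= 1.
Equations for k = 0 and k = 1 (AR order 1):
  gamma(0) = phi_1 gamma(1) + c_0
  gamma(1) = phi_1 gamma(0) + c_1
Substituting the second into the first: gamma(0) (1 - phi_1^2) = c_0 + phi_1 c_1, so
  gamma(0) = c_0 / (1 - phi_1^2) = 2 / (1 - (-0.177)^2) = 2 / 0.968671 = 2.064685.
  gamma(1) = phi_1 gamma(0) = (-0.177)(2.064685) = -0.365449.
Therefore gamma(1) = -0.3654 (to 4 decimal places).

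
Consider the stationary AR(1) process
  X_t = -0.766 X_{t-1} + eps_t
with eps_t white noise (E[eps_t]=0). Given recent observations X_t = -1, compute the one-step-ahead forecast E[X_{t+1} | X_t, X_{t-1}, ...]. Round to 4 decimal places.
E[X_{t+1} \mid \mathcal F_t] = 0.7660

For an AR(p) model X_t = c + sum_i phi_i X_{t-i} + eps_t, the
one-step-ahead conditional mean is
  E[X_{t+1} | X_t, ...] = c + sum_i phi_i X_{t+1-i}.
Substitute known values:
  E[X_{t+1} | ...] = (-0.766) * (-1)
                   = 0.7660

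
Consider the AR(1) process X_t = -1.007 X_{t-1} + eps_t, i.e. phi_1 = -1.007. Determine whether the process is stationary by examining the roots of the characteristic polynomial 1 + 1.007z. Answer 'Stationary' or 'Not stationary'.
\text{Not stationary}

The AR(p) characteristic polynomial is P(z) = 1 + 1.007z.
Stationarity requires all roots to lie outside the unit circle, i.e. |z| > 1 for every root.
This is linear in z: 1 + (1.007) z = 0  =>  z = -1/(1.007) = -0.993049,  |z| = 0.993049.
Moduli of all roots: 0.9930.
All moduli strictly greater than 1? No.
Verdict: Not stationary.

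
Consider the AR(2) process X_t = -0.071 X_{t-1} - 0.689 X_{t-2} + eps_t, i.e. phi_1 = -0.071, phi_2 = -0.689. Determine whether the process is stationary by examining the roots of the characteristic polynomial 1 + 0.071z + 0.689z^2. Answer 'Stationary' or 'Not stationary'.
\text{Stationary}

The AR(p) characteristic polynomial is P(z) = 1 + 0.071z + 0.689z^2.
Stationarity requires all roots to lie outside the unit circle, i.e. |z| > 1 for every root.
Set 1 + (0.071) z + (0.689) z^2 = 0, i.e. a z^2 + b z + c = 0 with a = 0.689, b = 0.071, c = 1.
Discriminant D = b^2 - 4ac = (0.071)^2 - 4*(0.689)*1 = 0.005041 - (2.756) = -2.750959.
D < 0, so the roots are the complex-conjugate pair z = (-b +/- i sqrt(-D)) / (2a) = -0.0515 +/- 1.2036i.
For a conjugate pair |z|^2 = z * conj(z) = (product of roots) = c/a = 1/(0.689) = 1.451379, so |z| = sqrt(1.451379) = 1.2047 for both roots.
Moduli of all roots: 1.2047, 1.2047.
All moduli strictly greater than 1? Yes.
Verdict: Stationary.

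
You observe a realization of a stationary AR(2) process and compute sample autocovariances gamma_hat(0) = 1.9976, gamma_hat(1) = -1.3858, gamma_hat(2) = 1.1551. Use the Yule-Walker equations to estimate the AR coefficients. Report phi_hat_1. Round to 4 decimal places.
\hat\phi_{1} = -0.5640

The Yule-Walker equations for an AR(p) process read, in matrix form,
  Gamma_p phi = r_p,   with   (Gamma_p)_{ij} = gamma(|i - j|),
                       (r_p)_i = gamma(i),   i,j = 1..p.
Substitute the sample gammas (Toeplitz matrix and right-hand side of size 2):
  Gamma_p = [[1.9976, -1.3858], [-1.3858, 1.9976]]
  r_p     = [-1.3858, 1.1551]
Written out:
  1.9976 phi_1 - 1.3858 phi_2 = -1.3858
  -1.3858 phi_1 + 1.9976 phi_2 = 1.1551
Solve by Cramer's rule:
  det = gamma(0)^2 - gamma(1)^2 = (1.9976)^2 - (-1.3858)^2 = 3.99040576 - 1.92044164 = 2.06996412
  phi_hat_1 = [gamma(1) gamma(0) - gamma(1) gamma(2)] / det = [(-1.3858)(1.9976) - (-1.3858)(1.1551)] / 2.06996412 = -1.1675365 / 2.06996412 = -0.564
  phi_hat_2 = [gamma(0) gamma(2) - gamma(1)^2] / det = [(1.9976)(1.1551) - (-1.3858)^2] / 2.06996412 = 0.38698612 / 2.06996412 = 0.187
So phi_hat = [-0.5640, 0.1870].
Therefore phi_hat_1 = -0.5640.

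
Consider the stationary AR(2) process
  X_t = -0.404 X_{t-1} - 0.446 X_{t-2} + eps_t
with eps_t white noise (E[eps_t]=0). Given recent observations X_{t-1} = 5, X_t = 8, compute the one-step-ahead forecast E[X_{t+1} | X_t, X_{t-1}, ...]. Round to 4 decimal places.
E[X_{t+1} \mid \mathcal F_t] = -5.4620

For an AR(p) model X_t = c + sum_i phi_i X_{t-i} + eps_t, the
one-step-ahead conditional mean is
  E[X_{t+1} | X_t, ...] = c + sum_i phi_i X_{t+1-i}.
Substitute known values:
  E[X_{t+1} | ...] = (-0.404) * (8) + (-0.446) * (5)
                   = -5.4620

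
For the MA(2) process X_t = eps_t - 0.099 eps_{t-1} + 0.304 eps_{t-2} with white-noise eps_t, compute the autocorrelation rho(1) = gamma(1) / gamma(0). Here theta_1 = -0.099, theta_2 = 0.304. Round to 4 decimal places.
\rho(1) = -0.1171

For an MA(q) process with theta_0 = 1, the autocovariance is
  gamma(k) = sigma^2 * sum_{i=0..q-k} theta_i * theta_{i+k},
and rho(k) = gamma(k) / gamma(0). Sigma^2 cancels.
  numerator   = (1)*(-0.099) + (-0.099)*(0.304) = -0.129096.
  denominator = (1)^2 + (-0.099)^2 + (0.304)^2 = 1.102217.
  rho(1) = -0.129096 / 1.102217 = -0.1171.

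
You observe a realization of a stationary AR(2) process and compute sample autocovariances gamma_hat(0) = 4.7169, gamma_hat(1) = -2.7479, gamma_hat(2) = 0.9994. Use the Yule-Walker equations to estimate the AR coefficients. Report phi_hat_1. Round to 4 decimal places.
\hat\phi_{1} = -0.6950

The Yule-Walker equations for an AR(p) process read, in matrix form,
  Gamma_p phi = r_p,   with   (Gamma_p)_{ij} = gamma(|i - j|),
                       (r_p)_i = gamma(i),   i,j = 1..p.
Substitute the sample gammas (Toeplitz matrix and right-hand side of size 2):
  Gamma_p = [[4.7169, -2.7479], [-2.7479, 4.7169]]
  r_p     = [-2.7479, 0.9994]
Written out:
  4.7169 phi_1 - 2.7479 phi_2 = -2.7479
  -2.7479 phi_1 + 4.7169 phi_2 = 0.9994
Solve by Cramer's rule:
  det = gamma(0)^2 - gamma(1)^2 = (4.7169)^2 - (-2.7479)^2 = 22.24914561 - 7.55095441 = 14.6981912
  phi_hat_1 = [gamma(1) gamma(0) - gamma(1) gamma(2)] / det = [(-2.7479)(4.7169) - (-2.7479)(0.9994)] / 14.6981912 = -10.21531825 / 14.6981912 = -0.695
  phi_hat_2 = [gamma(0) gamma(2) - gamma(1)^2] / det = [(4.7169)(0.9994) - (-2.7479)^2] / 14.6981912 = -2.83688455 / 14.6981912 = -0.193
So phi_hat = [-0.6950, -0.1930].
Therefore phi_hat_1 = -0.6950.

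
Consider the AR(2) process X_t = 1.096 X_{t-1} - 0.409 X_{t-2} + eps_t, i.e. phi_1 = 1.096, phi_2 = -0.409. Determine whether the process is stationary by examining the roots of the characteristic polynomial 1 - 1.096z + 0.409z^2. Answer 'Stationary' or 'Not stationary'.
\text{Stationary}

The AR(p) characteristic polynomial is P(z) = 1 - 1.096z + 0.409z^2.
Stationarity requires all roots to lie outside the unit circle, i.e. |z| > 1 for every root.
Set 1 + (-1.096) z + (0.409) z^2 = 0, i.e. a z^2 + b z + c = 0 with a = 0.409, b = -1.096, c = 1.
Discriminant D = b^2 - 4ac = (-1.096)^2 - 4*(0.409)*1 = 1.201216 - (1.636) = -0.434784.
D < 0, so the roots are the complex-conjugate pair z = (-b +/- i sqrt(-D)) / (2a) = 1.3399 +/- 0.8061i.
For a conjugate pair |z|^2 = z * conj(z) = (product of roots) = c/a = 1/(0.409) = 2.444988, so |z| = sqrt(2.444988) = 1.5636 for both roots.
Moduli of all roots: 1.5636, 1.5636.
All moduli strictly greater than 1? Yes.
Verdict: Stationary.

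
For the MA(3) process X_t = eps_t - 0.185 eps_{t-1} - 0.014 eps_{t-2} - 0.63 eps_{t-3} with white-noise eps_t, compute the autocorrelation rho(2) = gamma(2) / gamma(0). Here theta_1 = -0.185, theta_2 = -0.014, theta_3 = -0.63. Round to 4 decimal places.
\rho(2) = 0.0716

For an MA(q) process with theta_0 = 1, the autocovariance is
  gamma(k) = sigma^2 * sum_{i=0..q-k} theta_i * theta_{i+k},
and rho(k) = gamma(k) / gamma(0). Sigma^2 cancels.
  numerator   = (1)*(-0.014) + (-0.185)*(-0.63) = 0.10255.
  denominator = (1)^2 + (-0.185)^2 + (-0.014)^2 + (-0.63)^2 = 1.431321.
  rho(2) = 0.10255 / 1.431321 = 0.0716.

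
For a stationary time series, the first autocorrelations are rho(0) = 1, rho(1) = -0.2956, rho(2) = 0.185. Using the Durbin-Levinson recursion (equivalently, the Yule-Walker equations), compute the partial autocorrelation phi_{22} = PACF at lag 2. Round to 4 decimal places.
\phi_{22} = 0.1070

The PACF at lag k is phi_{kk}, the last component of the solution
to the Yule-Walker system G_k phi = r_k where
  (G_k)_{ij} = rho(|i - j|), (r_k)_i = rho(i), i,j = 1..k.
Equivalently, Durbin-Levinson gives phi_{kk} iteratively:
  phi_{11} = rho(1)
  phi_{kk} = [rho(k) - sum_{j=1..k-1} phi_{k-1,j} rho(k-j)]
            / [1 - sum_{j=1..k-1} phi_{k-1,j} rho(j)],
  phi_{k,j} = phi_{k-1,j} - phi_{kk} phi_{k-1,k-j},  j = 1..k-1.
Step k = 1:
  phi_11 = rho(1) = -0.2956.
Step k = 2:
  phi_22 = [rho(2) - phi_11 rho(1)] / [1 - phi_11 rho(1)] = [0.185 - (-0.2956)(-0.2956)] / [1 - (-0.2956)(-0.2956)]
         = 0.09762064 / 0.91262064 = 0.107.
Therefore phi_{22} = 0.1070.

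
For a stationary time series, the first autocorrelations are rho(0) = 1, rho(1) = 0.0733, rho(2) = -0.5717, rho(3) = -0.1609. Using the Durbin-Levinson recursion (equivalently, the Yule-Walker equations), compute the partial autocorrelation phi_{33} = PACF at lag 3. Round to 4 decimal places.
\phi_{33} = -0.0790

The PACF at lag k is phi_{kk}, the last component of the solution
to the Yule-Walker system G_k phi = r_k where
  (G_k)_{ij} = rho(|i - j|), (r_k)_i = rho(i), i,j = 1..k.
Equivalently, Durbin-Levinson gives phi_{kk} iteratively:
  phi_{11} = rho(1)
  phi_{kk} = [rho(k) - sum_{j=1..k-1} phi_{k-1,j} rho(k-j)]
            / [1 - sum_{j=1..k-1} phi_{k-1,j} rho(j)],
  phi_{k,j} = phi_{k-1,j} - phi_{kk} phi_{k-1,k-j},  j = 1..k-1.
Step k = 1:
  phi_11 = rho(1) = 0.0733.
Step k = 2:
  phi_22 = [rho(2) - phi_11 rho(1)] / [1 - phi_11 rho(1)] = [-0.5717 - (0.0733)(0.0733)] / [1 - (0.0733)(0.0733)]
         = -0.57707289 / 0.99462711 = -0.58019.
  Update: phi_21 = phi_11 - phi_22 phi_11 = 0.0733 - (-0.58019)(0.0733) = 0.115828.
Step k = 3:
  phi_33 = [rho(3) - phi_21 rho(2) - phi_22 rho(1)] / [1 - phi_21 rho(1) - phi_22 rho(2)]
    numerator   = -0.1609 - (0.115828)(-0.5717) - (-0.58019)(0.0733) = -0.05215323
    denominator = 1 - (0.115828)(0.0733) - (-0.58019)(-0.5717) = 0.65981508
  phi_33 = -0.05215323 / 0.65981508 = -0.079.
Therefore phi_{33} = -0.0790.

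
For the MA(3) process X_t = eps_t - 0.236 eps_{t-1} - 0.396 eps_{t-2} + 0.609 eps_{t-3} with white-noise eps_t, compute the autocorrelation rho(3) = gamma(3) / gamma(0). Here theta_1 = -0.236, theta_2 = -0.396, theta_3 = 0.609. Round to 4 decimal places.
\rho(3) = 0.3846

For an MA(q) process with theta_0 = 1, the autocovariance is
  gamma(k) = sigma^2 * sum_{i=0..q-k} theta_i * theta_{i+k},
and rho(k) = gamma(k) / gamma(0). Sigma^2 cancels.
  numerator   = (1)*(0.609) = 0.609.
  denominator = (1)^2 + (-0.236)^2 + (-0.396)^2 + (0.609)^2 = 1.583393.
  rho(3) = 0.609 / 1.583393 = 0.3846.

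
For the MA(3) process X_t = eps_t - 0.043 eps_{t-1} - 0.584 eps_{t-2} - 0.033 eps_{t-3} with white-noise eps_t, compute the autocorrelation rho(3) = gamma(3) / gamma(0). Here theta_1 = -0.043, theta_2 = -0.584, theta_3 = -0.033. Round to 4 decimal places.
\rho(3) = -0.0246

For an MA(q) process with theta_0 = 1, the autocovariance is
  gamma(k) = sigma^2 * sum_{i=0..q-k} theta_i * theta_{i+k},
and rho(k) = gamma(k) / gamma(0). Sigma^2 cancels.
  numerator   = (1)*(-0.033) = -0.033.
  denominator = (1)^2 + (-0.043)^2 + (-0.584)^2 + (-0.033)^2 = 1.343994.
  rho(3) = -0.033 / 1.343994 = -0.0246.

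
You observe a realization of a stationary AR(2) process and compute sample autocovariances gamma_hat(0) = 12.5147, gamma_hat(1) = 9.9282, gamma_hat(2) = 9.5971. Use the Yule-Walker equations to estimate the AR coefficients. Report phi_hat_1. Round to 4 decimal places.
\hat\phi_{1} = 0.4990

The Yule-Walker equations for an AR(p) process read, in matrix form,
  Gamma_p phi = r_p,   with   (Gamma_p)_{ij} = gamma(|i - j|),
                       (r_p)_i = gamma(i),   i,j = 1..p.
Substitute the sample gammas (Toeplitz matrix and right-hand side of size 2):
  Gamma_p = [[12.5147, 9.9282], [9.9282, 12.5147]]
  r_p     = [9.9282, 9.5971]
Written out:
  12.5147 phi_1 + 9.9282 phi_2 = 9.9282
  9.9282 phi_1 + 12.5147 phi_2 = 9.5971
Solve by Cramer's rule:
  det = gamma(0)^2 - gamma(1)^2 = (12.5147)^2 - (9.9282)^2 = 156.61771609 - 98.56915524 = 58.04856085
  phi_hat_1 = [gamma(1) gamma(0) - gamma(1) gamma(2)] / det = [(9.9282)(12.5147) - (9.9282)(9.5971)] / 58.04856085 = 28.96651632 / 58.04856085 = 0.499
  phi_hat_2 = [gamma(0) gamma(2) - gamma(1)^2] / det = [(12.5147)(9.5971) - (9.9282)^2] / 58.04856085 = 21.53567213 / 58.04856085 = 0.371
So phi_hat = [0.4990, 0.3710].
Therefore phi_hat_1 = 0.4990.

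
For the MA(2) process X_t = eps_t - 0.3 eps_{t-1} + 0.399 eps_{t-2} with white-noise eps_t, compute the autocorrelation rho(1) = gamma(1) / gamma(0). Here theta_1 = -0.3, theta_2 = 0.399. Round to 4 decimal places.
\rho(1) = -0.3360

For an MA(q) process with theta_0 = 1, the autocovariance is
  gamma(k) = sigma^2 * sum_{i=0..q-k} theta_i * theta_{i+k},
and rho(k) = gamma(k) / gamma(0). Sigma^2 cancels.
  numerator   = (1)*(-0.3) + (-0.3)*(0.399) = -0.4197.
  denominator = (1)^2 + (-0.3)^2 + (0.399)^2 = 1.249201.
  rho(1) = -0.4197 / 1.249201 = -0.3360.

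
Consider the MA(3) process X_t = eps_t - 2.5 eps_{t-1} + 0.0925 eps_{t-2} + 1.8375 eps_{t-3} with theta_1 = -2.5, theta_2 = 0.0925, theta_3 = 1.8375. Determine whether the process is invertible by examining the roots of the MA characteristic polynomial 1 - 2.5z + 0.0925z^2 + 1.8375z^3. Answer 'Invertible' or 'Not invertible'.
\text{Not invertible}

The MA(q) characteristic polynomial is P(z) = 1 - 2.5z + 0.0925z^2 + 1.8375z^3.
Invertibility requires all roots to lie outside the unit circle, i.e. |z| > 1 for every root.
Degree 3: look for a simple real root z0 first, then factor out (1 - z/z0) and solve the remaining quadratic.
Testing z0 = 0.8: P(0.8) = 1 + (-2.5)(0.8) + (0.0925)(0.8)^2 + (1.8375)(0.8)^3
  = 1 + (-2) + (0.0592) + (0.9408) = 0.  So z_0 = 0.8 is a root, |z_0| = 0.8.
Divide out the factor (1 - 1.25 z) = (1 - z/z0) (since 1/z0 = 1.25):
  P(z) = (1 - 1.25 z)(1 + (-1.25) z + (-1.47) z^2)
  [check: z-coef -1.25 - (1.25) = -2.5; z^2-coef -1.47 - (1.25)(-1.25) = 0.0925; z^3-coef -(1.25)(-1.47) = 1.8375.]
Remaining roots from the quadratic factor 1 + (-1.25) z + (-1.47) z^2:
  Set 1 + (-1.25) z + (-1.47) z^2 = 0, i.e. a z^2 + b z + c = 0 with a = -1.47, b = -1.25, c = 1.
  Discriminant D = b^2 - 4ac = (-1.25)^2 - 4*(-1.47)*1 = 1.5625 - (-5.88) = 7.4425.
  D >= 0, so the roots are real: z = (-b +/- sqrt(D)) / (2a) = (1.25 +/- 2.728095) / (-2.94).
    z_1 = (1.25 + 2.728095) / (-2.94) = -1.3531,   |z_1| = 1.3531.
    z_2 = (1.25 - 2.728095) / (-2.94) = 0.5028,   |z_2| = 0.5028.
Moduli of all roots: 0.8000, 1.3531, 0.5028.
All moduli strictly greater than 1? No.
Verdict: Not invertible.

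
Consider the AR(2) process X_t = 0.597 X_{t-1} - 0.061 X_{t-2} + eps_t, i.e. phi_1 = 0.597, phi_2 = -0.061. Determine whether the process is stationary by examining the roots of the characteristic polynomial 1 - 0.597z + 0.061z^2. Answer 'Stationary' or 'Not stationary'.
\text{Stationary}

The AR(p) characteristic polynomial is P(z) = 1 - 0.597z + 0.061z^2.
Stationarity requires all roots to lie outside the unit circle, i.e. |z| > 1 for every root.
Set 1 + (-0.597) z + (0.061) z^2 = 0, i.e. a z^2 + b z + c = 0 with a = 0.061, b = -0.597, c = 1.
Discriminant D = b^2 - 4ac = (-0.597)^2 - 4*(0.061)*1 = 0.356409 - (0.244) = 0.112409.
D >= 0, so the roots are real: z = (-b +/- sqrt(D)) / (2a) = (0.597 +/- 0.335275) / (0.122).
  z_1 = (0.597 + 0.335275) / (0.122) = 7.6416,   |z_1| = 7.6416.
  z_2 = (0.597 - 0.335275) / (0.122) = 2.1453,   |z_2| = 2.1453.
Moduli of all roots: 7.6416, 2.1453.
All moduli strictly greater than 1? Yes.
Verdict: Stationary.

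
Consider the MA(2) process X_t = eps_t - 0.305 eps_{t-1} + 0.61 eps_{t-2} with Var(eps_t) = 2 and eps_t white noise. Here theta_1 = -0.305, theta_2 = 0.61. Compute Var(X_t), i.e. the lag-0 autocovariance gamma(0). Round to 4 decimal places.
\gamma(0) = 2.9303

For an MA(q) process X_t = eps_t + sum_i theta_i eps_{t-i} with
Var(eps_t) = sigma^2, the variance is
  gamma(0) = sigma^2 * (1 + sum_i theta_i^2).
  sum_i theta_i^2 = (-0.305)^2 + (0.61)^2 = 0.093025 + 0.3721 = 0.465125.
  gamma(0) = 2 * (1 + 0.465125) = 2 * 1.465125 = 2.93025, which rounds to 2.9303.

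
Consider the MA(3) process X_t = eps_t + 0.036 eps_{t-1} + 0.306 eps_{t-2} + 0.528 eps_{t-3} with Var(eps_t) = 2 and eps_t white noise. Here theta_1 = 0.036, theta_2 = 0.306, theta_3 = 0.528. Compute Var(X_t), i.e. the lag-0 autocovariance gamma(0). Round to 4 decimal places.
\gamma(0) = 2.7474

For an MA(q) process X_t = eps_t + sum_i theta_i eps_{t-i} with
Var(eps_t) = sigma^2, the variance is
  gamma(0) = sigma^2 * (1 + sum_i theta_i^2).
  sum_i theta_i^2 = (0.036)^2 + (0.306)^2 + (0.528)^2 = 0.001296 + 0.093636 + 0.278784 = 0.373716.
  gamma(0) = 2 * (1 + 0.373716) = 2 * 1.373716 = 2.747432, which rounds to 2.7474.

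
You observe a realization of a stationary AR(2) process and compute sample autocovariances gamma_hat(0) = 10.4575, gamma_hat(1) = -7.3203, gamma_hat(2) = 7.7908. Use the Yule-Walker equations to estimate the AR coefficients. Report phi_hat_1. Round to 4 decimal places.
\hat\phi_{1} = -0.3500

The Yule-Walker equations for an AR(p) process read, in matrix form,
  Gamma_p phi = r_p,   with   (Gamma_p)_{ij} = gamma(|i - j|),
                       (r_p)_i = gamma(i),   i,j = 1..p.
Substitute the sample gammas (Toeplitz matrix and right-hand side of size 2):
  Gamma_p = [[10.4575, -7.3203], [-7.3203, 10.4575]]
  r_p     = [-7.3203, 7.7908]
Written out:
  10.4575 phi_1 - 7.3203 phi_2 = -7.3203
  -7.3203 phi_1 + 10.4575 phi_2 = 7.7908
Solve by Cramer's rule:
  det = gamma(0)^2 - gamma(1)^2 = (10.4575)^2 - (-7.3203)^2 = 109.35930625 - 53.58679209 = 55.77251416
  phi_hat_1 = [gamma(1) gamma(0) - gamma(1) gamma(2)] / det = [(-7.3203)(10.4575) - (-7.3203)(7.7908)] / 55.77251416 = -19.52104401 / 55.77251416 = -0.35
  phi_hat_2 = [gamma(0) gamma(2) - gamma(1)^2] / det = [(10.4575)(7.7908) - (-7.3203)^2] / 55.77251416 = 27.88549891 / 55.77251416 = 0.5
So phi_hat = [-0.3500, 0.5000].
Therefore phi_hat_1 = -0.3500.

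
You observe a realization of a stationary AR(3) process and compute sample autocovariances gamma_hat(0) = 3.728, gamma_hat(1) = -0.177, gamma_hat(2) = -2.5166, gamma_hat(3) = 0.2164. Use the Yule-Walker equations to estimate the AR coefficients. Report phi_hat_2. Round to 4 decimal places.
\hat\phi_{2} = -0.6830

The Yule-Walker equations for an AR(p) process read, in matrix form,
  Gamma_p phi = r_p,   with   (Gamma_p)_{ij} = gamma(|i - j|),
                       (r_p)_i = gamma(i),   i,j = 1..p.
Substitute the sample gammas (Toeplitz matrix and right-hand side of size 3):
  Gamma_p = [[3.728, -0.177, -2.5166], [-0.177, 3.728, -0.177], [-2.5166, -0.177, 3.728]]
  r_p     = [-0.177, -2.5166, 0.2164]
Written out (R1..R3):
  (R1) 3.728 phi_1 - 0.177 phi_2 - 2.5166 phi_3 = -0.177
  (R2) -0.177 phi_1 + 3.728 phi_2 - 0.177 phi_3 = -2.5166
  (R3) -2.5166 phi_1 - 0.177 phi_2 + 3.728 phi_3 = 0.2164
Gaussian elimination:
  R2 <- R2 - (-0.177/3.728) R1 = R2 - (-0.047479) R1:  3.719596 phi_2 - 0.296484 phi_3 = -2.525004
  R3 <- R3 - (-2.5166/3.728) R1 = R3 - (-0.675054) R1:  -0.296484 phi_2 + 2.02916 phi_3 = 0.096916
  R3 <- R3 - (-0.296484/3.719596) R2 = R3 - (-0.079709) R2:  2.005528 phi_3 = -0.104349
Back-substitution:
  phi_hat_3 = -0.104349 / 2.005528 = -0.052031
  phi_hat_2 = (-2.525004 - (-0.296484)(-0.052031)) / 3.719596 = -0.682985
  phi_hat_1 = (-0.177 - (-0.177)(-0.682985) - (-2.5166)(-0.052031)) / 3.728 = -0.115029
So phi_hat = [-0.1150, -0.6830, -0.0520].
Therefore phi_hat_2 = -0.6830.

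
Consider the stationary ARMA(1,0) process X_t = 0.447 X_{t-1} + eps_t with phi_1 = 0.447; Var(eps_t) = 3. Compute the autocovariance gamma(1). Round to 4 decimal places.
\gamma(1) = 1.6758

Multiply the model equation by X_{t-k} and take expectations. With theta_0 = psi_0 = 1 and psi_j the MA(infinity) weights, this gives
  gamma(k) - sum_i phi_i gamma(k-i) = c_k,
  c_k = sigma^2 * sum_{j=k..q} theta_j psi_{j-k}   (c_k = 0 for k > q),
using gamma(-m) = gamma(m).
Pure AR (q = 0): c_0 = sigma^2 = 3, c_k = 0 for k >= 1.
Equations for k = 0 and k = 1 (AR order 1):
  gamma(0) = phi_1 gamma(1) + c_0
  gamma(1) = phi_1 gamma(0) + c_1
Substituting the second into the first: gamma(0) (1 - phi_1^2) = c_0 + phi_1 c_1, so
  gamma(0) = c_0 / (1 - phi_1^2) = 3 / (1 - (0.447)^2) = 3 / 0.800191 = 3.749105.
  gamma(1) = phi_1 gamma(0) = (0.447)(3.749105) = 1.67585.
Therefore gamma(1) = 1.6758 (to 4 decimal places).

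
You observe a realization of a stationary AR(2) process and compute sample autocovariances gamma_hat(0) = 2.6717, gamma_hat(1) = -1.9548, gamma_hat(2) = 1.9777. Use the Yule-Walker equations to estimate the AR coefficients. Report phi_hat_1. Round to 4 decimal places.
\hat\phi_{1} = -0.4090

The Yule-Walker equations for an AR(p) process read, in matrix form,
  Gamma_p phi = r_p,   with   (Gamma_p)_{ij} = gamma(|i - j|),
                       (r_p)_i = gamma(i),   i,j = 1..p.
Substitute the sample gammas (Toeplitz matrix and right-hand side of size 2):
  Gamma_p = [[2.6717, -1.9548], [-1.9548, 2.6717]]
  r_p     = [-1.9548, 1.9777]
Written out:
  2.6717 phi_1 - 1.9548 phi_2 = -1.9548
  -1.9548 phi_1 + 2.6717 phi_2 = 1.9777
Solve by Cramer's rule:
  det = gamma(0)^2 - gamma(1)^2 = (2.6717)^2 - (-1.9548)^2 = 7.13798089 - 3.82124304 = 3.31673785
  phi_hat_1 = [gamma(1) gamma(0) - gamma(1) gamma(2)] / det = [(-1.9548)(2.6717) - (-1.9548)(1.9777)] / 3.31673785 = -1.3566312 / 3.31673785 = -0.409
  phi_hat_2 = [gamma(0) gamma(2) - gamma(1)^2] / det = [(2.6717)(1.9777) - (-1.9548)^2] / 3.31673785 = 1.46257805 / 3.31673785 = 0.441
So phi_hat = [-0.4090, 0.4410].
Therefore phi_hat_1 = -0.4090.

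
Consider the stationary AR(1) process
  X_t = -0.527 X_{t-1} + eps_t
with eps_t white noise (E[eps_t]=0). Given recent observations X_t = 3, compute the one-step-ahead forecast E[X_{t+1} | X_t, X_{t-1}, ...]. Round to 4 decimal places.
E[X_{t+1} \mid \mathcal F_t] = -1.5810

For an AR(p) model X_t = c + sum_i phi_i X_{t-i} + eps_t, the
one-step-ahead conditional mean is
  E[X_{t+1} | X_t, ...] = c + sum_i phi_i X_{t+1-i}.
Substitute known values:
  E[X_{t+1} | ...] = (-0.527) * (3)
                   = -1.5810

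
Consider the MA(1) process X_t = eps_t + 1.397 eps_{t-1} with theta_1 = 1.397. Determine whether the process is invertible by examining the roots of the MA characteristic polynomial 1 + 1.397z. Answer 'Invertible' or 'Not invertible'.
\text{Not invertible}

The MA(q) characteristic polynomial is P(z) = 1 + 1.397z.
Invertibility requires all roots to lie outside the unit circle, i.e. |z| > 1 for every root.
This is linear in z: 1 + (1.397) z = 0  =>  z = -1/(1.397) = -0.71582,  |z| = 0.71582.
Moduli of all roots: 0.7158.
All moduli strictly greater than 1? No.
Verdict: Not invertible.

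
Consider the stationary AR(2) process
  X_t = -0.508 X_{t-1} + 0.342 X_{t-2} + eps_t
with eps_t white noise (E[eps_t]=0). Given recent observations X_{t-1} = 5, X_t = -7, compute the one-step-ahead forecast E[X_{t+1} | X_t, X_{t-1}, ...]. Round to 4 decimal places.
E[X_{t+1} \mid \mathcal F_t] = 5.2660

For an AR(p) model X_t = c + sum_i phi_i X_{t-i} + eps_t, the
one-step-ahead conditional mean is
  E[X_{t+1} | X_t, ...] = c + sum_i phi_i X_{t+1-i}.
Substitute known values:
  E[X_{t+1} | ...] = (-0.508) * (-7) + (0.342) * (5)
                   = 5.2660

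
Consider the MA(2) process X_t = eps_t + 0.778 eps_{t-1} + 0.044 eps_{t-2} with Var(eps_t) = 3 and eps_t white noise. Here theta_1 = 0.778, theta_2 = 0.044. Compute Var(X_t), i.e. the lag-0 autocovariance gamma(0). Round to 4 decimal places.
\gamma(0) = 4.8217

For an MA(q) process X_t = eps_t + sum_i theta_i eps_{t-i} with
Var(eps_t) = sigma^2, the variance is
  gamma(0) = sigma^2 * (1 + sum_i theta_i^2).
  sum_i theta_i^2 = (0.778)^2 + (0.044)^2 = 0.605284 + 0.001936 = 0.60722.
  gamma(0) = 3 * (1 + 0.60722) = 3 * 1.60722 = 4.82166, which rounds to 4.8217.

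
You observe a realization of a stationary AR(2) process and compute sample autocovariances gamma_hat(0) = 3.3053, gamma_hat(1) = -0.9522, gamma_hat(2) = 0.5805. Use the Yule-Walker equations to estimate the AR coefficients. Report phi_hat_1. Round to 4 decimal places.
\hat\phi_{1} = -0.2590

The Yule-Walker equations for an AR(p) process read, in matrix form,
  Gamma_p phi = r_p,   with   (Gamma_p)_{ij} = gamma(|i - j|),
                       (r_p)_i = gamma(i),   i,j = 1..p.
Substitute the sample gammas (Toeplitz matrix and right-hand side of size 2):
  Gamma_p = [[3.3053, -0.9522], [-0.9522, 3.3053]]
  r_p     = [-0.9522, 0.5805]
Written out:
  3.3053 phi_1 - 0.9522 phi_2 = -0.9522
  -0.9522 phi_1 + 3.3053 phi_2 = 0.5805
Solve by Cramer's rule:
  det = gamma(0)^2 - gamma(1)^2 = (3.3053)^2 - (-0.9522)^2 = 10.92500809 - 0.90668484 = 10.01832325
  phi_hat_1 = [gamma(1) gamma(0) - gamma(1) gamma(2)] / det = [(-0.9522)(3.3053) - (-0.9522)(0.5805)] / 10.01832325 = -2.59455456 / 10.01832325 = -0.259
  phi_hat_2 = [gamma(0) gamma(2) - gamma(1)^2] / det = [(3.3053)(0.5805) - (-0.9522)^2] / 10.01832325 = 1.01204181 / 10.01832325 = 0.101
So phi_hat = [-0.2590, 0.1010].
Therefore phi_hat_1 = -0.2590.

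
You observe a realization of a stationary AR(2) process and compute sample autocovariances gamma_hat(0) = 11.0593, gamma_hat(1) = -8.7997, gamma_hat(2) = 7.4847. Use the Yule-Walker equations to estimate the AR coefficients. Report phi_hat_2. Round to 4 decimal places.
\hat\phi_{2} = 0.1190

The Yule-Walker equations for an AR(p) process read, in matrix form,
  Gamma_p phi = r_p,   with   (Gamma_p)_{ij} = gamma(|i - j|),
                       (r_p)_i = gamma(i),   i,j = 1..p.
Substitute the sample gammas (Toeplitz matrix and right-hand side of size 2):
  Gamma_p = [[11.0593, -8.7997], [-8.7997, 11.0593]]
  r_p     = [-8.7997, 7.4847]
Written out:
  11.0593 phi_1 - 8.7997 phi_2 = -8.7997
  -8.7997 phi_1 + 11.0593 phi_2 = 7.4847
Solve by Cramer's rule:
  det = gamma(0)^2 - gamma(1)^2 = (11.0593)^2 - (-8.7997)^2 = 122.30811649 - 77.43472009 = 44.8733964
  phi_hat_1 = [gamma(1) gamma(0) - gamma(1) gamma(2)] / det = [(-8.7997)(11.0593) - (-8.7997)(7.4847)] / 44.8733964 = -31.45540762 / 44.8733964 = -0.701
  phi_hat_2 = [gamma(0) gamma(2) - gamma(1)^2] / det = [(11.0593)(7.4847) - (-8.7997)^2] / 44.8733964 = 5.34082262 / 44.8733964 = 0.119
So phi_hat = [-0.7010, 0.1190].
Therefore phi_hat_2 = 0.1190.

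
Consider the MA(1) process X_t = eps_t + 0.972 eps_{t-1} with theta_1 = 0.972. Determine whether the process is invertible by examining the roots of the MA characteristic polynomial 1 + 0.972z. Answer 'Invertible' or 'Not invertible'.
\text{Invertible}

The MA(q) characteristic polynomial is P(z) = 1 + 0.972z.
Invertibility requires all roots to lie outside the unit circle, i.e. |z| > 1 for every root.
This is linear in z: 1 + (0.972) z = 0  =>  z = -1/(0.972) = -1.028807,  |z| = 1.028807.
Moduli of all roots: 1.0288.
All moduli strictly greater than 1? Yes.
Verdict: Invertible.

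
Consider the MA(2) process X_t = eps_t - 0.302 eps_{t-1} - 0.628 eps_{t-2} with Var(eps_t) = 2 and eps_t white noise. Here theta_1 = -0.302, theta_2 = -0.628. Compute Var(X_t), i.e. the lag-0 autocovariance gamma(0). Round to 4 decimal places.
\gamma(0) = 2.9712

For an MA(q) process X_t = eps_t + sum_i theta_i eps_{t-i} with
Var(eps_t) = sigma^2, the variance is
  gamma(0) = sigma^2 * (1 + sum_i theta_i^2).
  sum_i theta_i^2 = (-0.302)^2 + (-0.628)^2 = 0.091204 + 0.394384 = 0.485588.
  gamma(0) = 2 * (1 + 0.485588) = 2 * 1.485588 = 2.971176, which rounds to 2.9712.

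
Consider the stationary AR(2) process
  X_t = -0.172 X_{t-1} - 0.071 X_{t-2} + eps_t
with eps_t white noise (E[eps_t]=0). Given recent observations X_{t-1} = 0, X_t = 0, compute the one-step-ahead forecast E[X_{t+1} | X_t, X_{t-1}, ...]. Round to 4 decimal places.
E[X_{t+1} \mid \mathcal F_t] = 0.0000

For an AR(p) model X_t = c + sum_i phi_i X_{t-i} + eps_t, the
one-step-ahead conditional mean is
  E[X_{t+1} | X_t, ...] = c + sum_i phi_i X_{t+1-i}.
Substitute known values:
  E[X_{t+1} | ...] = (-0.172) * (0) + (-0.071) * (0)
                   = 0.0000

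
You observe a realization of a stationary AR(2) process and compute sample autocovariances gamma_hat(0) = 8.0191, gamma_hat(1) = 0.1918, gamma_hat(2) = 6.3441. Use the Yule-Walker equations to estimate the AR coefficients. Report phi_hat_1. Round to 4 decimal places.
\hat\phi_{1} = 0.0050

The Yule-Walker equations for an AR(p) process read, in matrix form,
  Gamma_p phi = r_p,   with   (Gamma_p)_{ij} = gamma(|i - j|),
                       (r_p)_i = gamma(i),   i,j = 1..p.
Substitute the sample gammas (Toeplitz matrix and right-hand side of size 2):
  Gamma_p = [[8.0191, 0.1918], [0.1918, 8.0191]]
  r_p     = [0.1918, 6.3441]
Written out:
  8.0191 phi_1 + 0.1918 phi_2 = 0.1918
  0.1918 phi_1 + 8.0191 phi_2 = 6.3441
Solve by Cramer's rule:
  det = gamma(0)^2 - gamma(1)^2 = (8.0191)^2 - (0.1918)^2 = 64.30596481 - 0.03678724 = 64.26917757
  phi_hat_1 = [gamma(1) gamma(0) - gamma(1) gamma(2)] / det = [(0.1918)(8.0191) - (0.1918)(6.3441)] / 64.26917757 = 0.321265 / 64.26917757 = 0.005
  phi_hat_2 = [gamma(0) gamma(2) - gamma(1)^2] / det = [(8.0191)(6.3441) - (0.1918)^2] / 64.26917757 = 50.83718507 / 64.26917757 = 0.791
So phi_hat = [0.0050, 0.7910].
Therefore phi_hat_1 = 0.0050.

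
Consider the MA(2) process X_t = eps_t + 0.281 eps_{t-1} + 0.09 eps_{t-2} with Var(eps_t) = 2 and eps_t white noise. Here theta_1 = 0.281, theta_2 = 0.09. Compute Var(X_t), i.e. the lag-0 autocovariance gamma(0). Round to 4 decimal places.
\gamma(0) = 2.1741

For an MA(q) process X_t = eps_t + sum_i theta_i eps_{t-i} with
Var(eps_t) = sigma^2, the variance is
  gamma(0) = sigma^2 * (1 + sum_i theta_i^2).
  sum_i theta_i^2 = (0.281)^2 + (0.09)^2 = 0.078961 + 0.0081 = 0.087061.
  gamma(0) = 2 * (1 + 0.087061) = 2 * 1.087061 = 2.174122, which rounds to 2.1741.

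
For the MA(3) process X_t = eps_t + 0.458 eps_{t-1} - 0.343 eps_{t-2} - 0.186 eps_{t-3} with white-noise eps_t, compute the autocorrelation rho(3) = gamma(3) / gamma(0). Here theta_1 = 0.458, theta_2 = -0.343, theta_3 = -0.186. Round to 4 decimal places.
\rho(3) = -0.1366

For an MA(q) process with theta_0 = 1, the autocovariance is
  gamma(k) = sigma^2 * sum_{i=0..q-k} theta_i * theta_{i+k},
and rho(k) = gamma(k) / gamma(0). Sigma^2 cancels.
  numerator   = (1)*(-0.186) = -0.186.
  denominator = (1)^2 + (0.458)^2 + (-0.343)^2 + (-0.186)^2 = 1.362009.
  rho(3) = -0.186 / 1.362009 = -0.1366.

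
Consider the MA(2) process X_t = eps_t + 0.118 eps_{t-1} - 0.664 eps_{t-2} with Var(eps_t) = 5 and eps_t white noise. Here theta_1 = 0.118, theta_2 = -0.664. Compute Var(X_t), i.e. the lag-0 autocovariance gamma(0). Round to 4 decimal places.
\gamma(0) = 7.2741

For an MA(q) process X_t = eps_t + sum_i theta_i eps_{t-i} with
Var(eps_t) = sigma^2, the variance is
  gamma(0) = sigma^2 * (1 + sum_i theta_i^2).
  sum_i theta_i^2 = (0.118)^2 + (-0.664)^2 = 0.013924 + 0.440896 = 0.45482.
  gamma(0) = 5 * (1 + 0.45482) = 5 * 1.45482 = 7.2741.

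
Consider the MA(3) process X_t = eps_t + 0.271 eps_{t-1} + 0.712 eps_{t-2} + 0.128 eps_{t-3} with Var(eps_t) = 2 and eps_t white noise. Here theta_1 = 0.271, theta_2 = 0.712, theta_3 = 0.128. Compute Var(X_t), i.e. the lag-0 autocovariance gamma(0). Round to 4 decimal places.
\gamma(0) = 3.1935

For an MA(q) process X_t = eps_t + sum_i theta_i eps_{t-i} with
Var(eps_t) = sigma^2, the variance is
  gamma(0) = sigma^2 * (1 + sum_i theta_i^2).
  sum_i theta_i^2 = (0.271)^2 + (0.712)^2 + (0.128)^2 = 0.073441 + 0.506944 + 0.016384 = 0.596769.
  gamma(0) = 2 * (1 + 0.596769) = 2 * 1.596769 = 3.193538, which rounds to 3.1935.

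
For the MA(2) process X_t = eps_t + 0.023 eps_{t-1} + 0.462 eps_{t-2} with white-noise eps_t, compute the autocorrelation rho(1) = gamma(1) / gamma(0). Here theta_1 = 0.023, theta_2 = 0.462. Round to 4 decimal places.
\rho(1) = 0.0277

For an MA(q) process with theta_0 = 1, the autocovariance is
  gamma(k) = sigma^2 * sum_{i=0..q-k} theta_i * theta_{i+k},
and rho(k) = gamma(k) / gamma(0). Sigma^2 cancels.
  numerator   = (1)*(0.023) + (0.023)*(0.462) = 0.033626.
  denominator = (1)^2 + (0.023)^2 + (0.462)^2 = 1.213973.
  rho(1) = 0.033626 / 1.213973 = 0.0277.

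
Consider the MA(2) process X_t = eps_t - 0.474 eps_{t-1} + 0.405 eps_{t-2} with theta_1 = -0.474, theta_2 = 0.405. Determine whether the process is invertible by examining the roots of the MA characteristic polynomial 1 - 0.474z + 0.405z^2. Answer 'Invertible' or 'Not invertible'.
\text{Invertible}

The MA(q) characteristic polynomial is P(z) = 1 - 0.474z + 0.405z^2.
Invertibility requires all roots to lie outside the unit circle, i.e. |z| > 1 for every root.
Set 1 + (-0.474) z + (0.405) z^2 = 0, i.e. a z^2 + b z + c = 0 with a = 0.405, b = -0.474, c = 1.
Discriminant D = b^2 - 4ac = (-0.474)^2 - 4*(0.405)*1 = 0.224676 - (1.62) = -1.395324.
D < 0, so the roots are the complex-conjugate pair z = (-b +/- i sqrt(-D)) / (2a) = 0.5852 +/- 1.4583i.
For a conjugate pair |z|^2 = z * conj(z) = (product of roots) = c/a = 1/(0.405) = 2.469136, so |z| = sqrt(2.469136) = 1.5713 for both roots.
Moduli of all roots: 1.5713, 1.5713.
All moduli strictly greater than 1? Yes.
Verdict: Invertible.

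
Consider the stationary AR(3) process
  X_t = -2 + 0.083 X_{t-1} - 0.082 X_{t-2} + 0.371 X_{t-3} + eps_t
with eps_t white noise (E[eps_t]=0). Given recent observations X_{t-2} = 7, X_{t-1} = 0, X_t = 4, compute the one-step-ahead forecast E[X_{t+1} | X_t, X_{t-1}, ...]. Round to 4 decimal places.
E[X_{t+1} \mid \mathcal F_t] = 0.9290

For an AR(p) model X_t = c + sum_i phi_i X_{t-i} + eps_t, the
one-step-ahead conditional mean is
  E[X_{t+1} | X_t, ...] = c + sum_i phi_i X_{t+1-i}.
Substitute known values:
  E[X_{t+1} | ...] = -2 + (0.083) * (4) + (-0.082) * (0) + (0.371) * (7)
                   = 0.9290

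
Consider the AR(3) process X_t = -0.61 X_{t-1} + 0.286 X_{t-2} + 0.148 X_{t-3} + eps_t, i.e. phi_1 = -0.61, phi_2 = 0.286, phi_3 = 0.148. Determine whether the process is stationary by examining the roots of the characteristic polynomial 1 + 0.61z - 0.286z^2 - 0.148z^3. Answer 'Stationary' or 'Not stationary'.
\text{Stationary}

The AR(p) characteristic polynomial is P(z) = 1 + 0.61z - 0.286z^2 - 0.148z^3.
Stationarity requires all roots to lie outside the unit circle, i.e. |z| > 1 for every root.
Degree 3: look for a simple real root z0 first, then factor out (1 - z/z0) and solve the remaining quadratic.
Testing z0 = -2.5: P(-2.5) = 1 + (0.61)(-2.5) + (-0.286)(-2.5)^2 + (-0.148)(-2.5)^3
  = 1 + (-1.525) + (-1.7875) + (2.3125) = 0.  So z_0 = -2.5 is a root, |z_0| = 2.5.
Divide out the factor (1 + 0.4 z) = (1 - z/z0) (since 1/z0 = -0.4):
  P(z) = (1 + 0.4 z)(1 + (0.21) z + (-0.37) z^2)
  [check: z-coef 0.21 - (-0.4) = 0.61; z^2-coef -0.37 - (-0.4)(0.21) = -0.286; z^3-coef -(-0.4)(-0.37) = -0.148.]
Remaining roots from the quadratic factor 1 + (0.21) z + (-0.37) z^2:
  Set 1 + (0.21) z + (-0.37) z^2 = 0, i.e. a z^2 + b z + c = 0 with a = -0.37, b = 0.21, c = 1.
  Discriminant D = b^2 - 4ac = (0.21)^2 - 4*(-0.37)*1 = 0.0441 - (-1.48) = 1.5241.
  D >= 0, so the roots are real: z = (-b +/- sqrt(D)) / (2a) = (-0.21 +/- 1.234544) / (-0.74).
    z_1 = (-0.21 + 1.234544) / (-0.74) = -1.3845,   |z_1| = 1.3845.
    z_2 = (-0.21 - 1.234544) / (-0.74) = 1.9521,   |z_2| = 1.9521.
Moduli of all roots: 2.5000, 1.3845, 1.9521.
All moduli strictly greater than 1? Yes.
Verdict: Stationary.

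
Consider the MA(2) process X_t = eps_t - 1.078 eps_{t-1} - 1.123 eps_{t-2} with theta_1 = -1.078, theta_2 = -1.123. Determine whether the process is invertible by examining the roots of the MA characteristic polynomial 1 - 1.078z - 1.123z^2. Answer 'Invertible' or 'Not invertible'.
\text{Not invertible}

The MA(q) characteristic polynomial is P(z) = 1 - 1.078z - 1.123z^2.
Invertibility requires all roots to lie outside the unit circle, i.e. |z| > 1 for every root.
Set 1 + (-1.078) z + (-1.123) z^2 = 0, i.e. a z^2 + b z + c = 0 with a = -1.123, b = -1.078, c = 1.
Discriminant D = b^2 - 4ac = (-1.078)^2 - 4*(-1.123)*1 = 1.162084 - (-4.492) = 5.654084.
D >= 0, so the roots are real: z = (-b +/- sqrt(D)) / (2a) = (1.078 +/- 2.377832) / (-2.246).
  z_1 = (1.078 + 2.377832) / (-2.246) = -1.5387,   |z_1| = 1.5387.
  z_2 = (1.078 - 2.377832) / (-2.246) = 0.5787,   |z_2| = 0.5787.
Moduli of all roots: 1.5387, 0.5787.
All moduli strictly greater than 1? No.
Verdict: Not invertible.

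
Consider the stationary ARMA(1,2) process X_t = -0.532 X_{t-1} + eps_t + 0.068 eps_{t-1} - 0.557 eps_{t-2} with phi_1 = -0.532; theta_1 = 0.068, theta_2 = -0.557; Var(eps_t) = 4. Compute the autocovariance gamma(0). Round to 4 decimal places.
\gamma(0) = 5.3979

Multiply the model equation by X_{t-k} and take expectations. With theta_0 = psi_0 = 1 and psi_j the MA(infinity) weights, this gives
  gamma(k) - sum_i phi_i gamma(k-i) = c_k,
  c_k = sigma^2 * sum_{j=k..q} theta_j psi_{j-k}   (c_k = 0 for k > q),
using gamma(-m) = gamma(m).
psi-weights needed (psi_j = theta_j + sum_i phi_i psi_{j-i}):
  psi_1 = theta_1 + phi_1 = 0.068 + (-0.532) = -0.464
  psi_2 = theta_2 + phi_1 psi_1 = -0.557 + (-0.532)(-0.464) = -0.310152
Right-hand sides:
  c_0 = sigma^2 (1 + theta_1 psi_1 + theta_2 psi_2) = 4 * (1 + (0.068)(-0.464) + (-0.557)(-0.310152)) = 4 * 1.141203 = 4.564811
  c_1 = sigma^2 (theta_1 + theta_2 psi_1) = 4 * (0.068 + (-0.557)(-0.464)) = 1.305792
  c_2 = sigma^2 theta_2 = 4 * (-0.557) = -2.228
Equations for k = 0 and k = 1 (AR order 1):
  gamma(0) = phi_1 gamma(1) + c_0
  gamma(1) = phi_1 gamma(0) + c_1
Substituting the second into the first: gamma(0) (1 - phi_1^2) = c_0 + phi_1 c_1, so
  gamma(0) = (c_0 + phi_1 c_1) / (1 - phi_1^2) = (4.564811 + (-0.532)(1.305792)) / (1 - (-0.532)^2) = 3.870129 / 0.716976 = 5.397851.
Therefore gamma(0) = 5.3979 (to 4 decimal places).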